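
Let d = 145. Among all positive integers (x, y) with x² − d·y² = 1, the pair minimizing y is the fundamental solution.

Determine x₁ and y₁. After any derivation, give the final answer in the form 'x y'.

289 24

√145 = [12; 24, …], period ℓ=1 (odd) → k=1
step 0: (12, 1)  from 12·(1,0) + (0,1)
step 1: (289, 24)  from 24·(12,1) + (1,0)
→ (289, 24).  Check: 289²=83521, 145·24²=83520, difference 1.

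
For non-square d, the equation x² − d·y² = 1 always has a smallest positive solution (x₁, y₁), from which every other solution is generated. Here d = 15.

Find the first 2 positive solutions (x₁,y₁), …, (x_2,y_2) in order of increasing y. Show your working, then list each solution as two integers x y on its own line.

[3; 1,6] for √15; ℓ=2 ⇒ convergent index 1
a_0=3:  p_0=3·1+0=3,  q_0=3·0+1=1
a_1=1:  p_1=1·3+1=4,  q_1=1·1+0=1
(x₁, y₁) = (4, 1);  4² − 15·1² = 1 ✓
n=2: (4,1)∘(4,1) = (4·4+15·1·1, 4·1+1·4) = (31,8)

4 1
31 8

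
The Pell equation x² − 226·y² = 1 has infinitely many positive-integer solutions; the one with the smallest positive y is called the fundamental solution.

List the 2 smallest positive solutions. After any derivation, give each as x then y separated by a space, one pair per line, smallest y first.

√226 = [15; 30, …], period ℓ=1 (odd) → k=1
a_0=15:  p_0=15·1+0=15,  q_0=15·0+1=1
a_1=30:  p_1=30·15+1=451,  q_1=30·1+0=30
(x₁, y₁) = (451, 30);  451² − 226·30² = 1 ✓
(451+30√226)^2 = 406801 + 27060√226

451 30
406801 27060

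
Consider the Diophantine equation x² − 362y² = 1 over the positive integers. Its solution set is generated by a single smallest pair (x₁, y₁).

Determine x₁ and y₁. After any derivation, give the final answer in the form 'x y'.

√362 = [19; 38, …], period ℓ=1 (odd) → k=1
k=0  a_k=19  p_k/q_k = 19/1
k=1  a_k=38  p_k/q_k = 723/38
fundamental: x₁=723, y₁=38  (since 522729 − 362·1444 = 1)

723 38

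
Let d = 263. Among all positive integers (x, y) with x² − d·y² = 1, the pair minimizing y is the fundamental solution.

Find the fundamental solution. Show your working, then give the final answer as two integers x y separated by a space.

d=263: √d = [16; 4,1,1,1,1,15,1,1,1,1,4,32] (ℓ=12, even), read p_11/q_11
a_0=16:  p_0=16·1+0=16,  q_0=16·0+1=1
a_1=4:  p_1=4·16+1=65,  q_1=4·1+0=4
a_2=1:  p_2=1·65+16=81,  q_2=1·4+1=5
…
a_4=1:  p_4=1·146+81=227,  q_4=1·9+5=14
a_5=1:  p_5=1·227+146=373,  q_5=1·14+9=23
a_6=15:  p_6=15·373+227=5822,  q_6=15·23+14=359
a_7=1:  p_7=1·5822+373=6195,  q_7=1·359+23=382
…
a_10=1:  p_10=1·18212+12017=30229,  q_10=1·1123+741=1864
a_11=4:  p_11=4·30229+18212=139128,  q_11=4·1864+1123=8579
→ (139128, 8579).  Check: 139128²=19356600384, 263·8579²=19356600383, difference 1.

139128 8579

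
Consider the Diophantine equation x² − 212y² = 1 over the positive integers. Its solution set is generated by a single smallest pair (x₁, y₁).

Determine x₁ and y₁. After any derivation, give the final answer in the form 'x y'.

66249 4550

√212 → a₀=14, period (1,1,3,1,1,…,1,1,28); ℓ=14 even so k=13
i=0: a=14 ⇒ p=14, q=1
i=1: a=1 ⇒ p=15, q=1
…
i=6: a=1 ⇒ p=364, q=25
i=7: a=6 ⇒ p=2417, q=166
i=8: a=1 ⇒ p=2781, q=191
…
i=12: a=1 ⇒ p=37114, q=2549
i=13: a=1 ⇒ p=66249, q=4550
→ (66249, 4550).  Check: 66249²=4388930001, 212·4550²=4388930000, difference 1.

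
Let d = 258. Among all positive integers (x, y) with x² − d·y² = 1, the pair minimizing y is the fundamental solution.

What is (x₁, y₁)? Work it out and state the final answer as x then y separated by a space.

257 16

√258 = [16; 16,32, …], period ℓ=2 (even) → k=1
a_0=16:  p_0=16·1+0=16,  q_0=16·0+1=1
a_1=16:  p_1=16·16+1=257,  q_1=16·1+0=16
(x₁, y₁) = (257, 16);  257² − 258·16² = 1 ✓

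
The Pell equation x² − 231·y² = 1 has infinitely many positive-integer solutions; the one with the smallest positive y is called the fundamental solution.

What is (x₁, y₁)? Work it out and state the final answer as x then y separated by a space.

[15; 5,30] for √231; ℓ=2 ⇒ convergent index 1
k=0  a_k=15  p_k/q_k = 15/1
k=1  a_k=5  p_k/q_k = 76/5
(x₁, y₁) = (76, 5);  76² − 231·5² = 1 ✓

76 5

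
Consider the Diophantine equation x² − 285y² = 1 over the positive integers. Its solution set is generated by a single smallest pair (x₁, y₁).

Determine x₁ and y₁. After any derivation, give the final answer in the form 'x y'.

2431 144

√285 = [16; 1,7,2,7,1,32, …], period ℓ=6 (even) → k=5
i=0: a=16 ⇒ p=16, q=1
i=1: a=1 ⇒ p=17, q=1
i=2: a=7 ⇒ p=135, q=8
i=3: a=2 ⇒ p=287, q=17
i=4: a=7 ⇒ p=2144, q=127
i=5: a=1 ⇒ p=2431, q=144
→ (2431, 144).  Check: 2431²=5909761, 285·144²=5909760, difference 1.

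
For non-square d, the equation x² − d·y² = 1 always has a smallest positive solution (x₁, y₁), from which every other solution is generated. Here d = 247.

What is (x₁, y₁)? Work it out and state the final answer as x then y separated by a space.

85292 5427

[15; 1,2,1,1,9,1,9,1,1,2,1,30] for √247; ℓ=12 ⇒ convergent index 11
step 0: (15, 1)  from 15·(1,0) + (0,1)
step 1: (16, 1)  from 1·(15,1) + (1,0)
…
step 3: (63, 4)  from 1·(47,3) + (16,1)
step 4: (110, 7)  from 1·(63,4) + (47,3)
…
step 6: (1163, 74)  from 1·(1053,67) + (110,7)
step 7: (11520, 733)  from 9·(1163,74) + (1053,67)
step 8: (12683, 807)  from 1·(11520,733) + (1163,74)
step 9: (24203, 1540)  from 1·(12683,807) + (11520,733)
step 10: (61089, 3887)  from 2·(24203,1540) + (12683,807)
step 11: (85292, 5427)  from 1·(61089,3887) + (24203,1540)
→ (85292, 5427).  Check: 85292²=7274725264, 247·5427²=7274725263, difference 1.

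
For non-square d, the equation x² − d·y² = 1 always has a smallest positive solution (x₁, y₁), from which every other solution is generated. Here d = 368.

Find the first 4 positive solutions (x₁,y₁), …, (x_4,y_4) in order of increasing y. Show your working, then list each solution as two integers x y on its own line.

[19; 5,2,5,38] for √368; ℓ=4 ⇒ convergent index 3
step 0: (19, 1)  from 19·(1,0) + (0,1)
…
step 2: (211, 11)  from 2·(96,5) + (19,1)
step 3: (1151, 60)  from 5·(211,11) + (96,5)
fundamental: x₁=1151, y₁=60  (since 1324801 − 368·3600 = 1)
(x_2, y_2) = (1151·1151 + 368·60·60, 1151·60 + 60·1151) = (2649601, 138120)
(x_3, y_3) = (1151·2649601 + 368·60·138120, 1151·138120 + 60·2649601) = (6099380351, 317952180)
(x_4, y_4) = (1151·6099380351 + 368·60·317952180, 1151·317952180 + 60·6099380351) = (14040770918401, 731925780240)

1151 60
2649601 138120
6099380351 317952180
14040770918401 731925780240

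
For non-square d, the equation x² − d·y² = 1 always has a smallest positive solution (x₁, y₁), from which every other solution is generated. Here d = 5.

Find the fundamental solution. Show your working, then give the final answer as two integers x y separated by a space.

[2; 4] for √5; ℓ=1 ⇒ convergent index 1
step 0: (2, 1)  from 2·(1,0) + (0,1)
step 1: (9, 4)  from 4·(2,1) + (1,0)
fundamental: x₁=9, y₁=4  (since 81 − 5·16 = 1)

9 4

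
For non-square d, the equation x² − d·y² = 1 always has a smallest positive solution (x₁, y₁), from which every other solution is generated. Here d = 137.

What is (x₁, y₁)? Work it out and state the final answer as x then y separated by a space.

√137 = [11; 1,2,2,1,1,2,2,1,22, …], period ℓ=9 (odd) → k=17
a_0=11:  p_0=11·1+0=11,  q_0=11·0+1=1
a_1=1:  p_1=1·11+1=12,  q_1=1·1+0=1
a_2=2:  p_2=2·12+11=35,  q_2=2·1+1=3
a_3=2:  p_3=2·35+12=82,  q_3=2·3+1=7
a_4=1:  p_4=1·82+35=117,  q_4=1·7+3=10
a_5=1:  p_5=1·117+82=199,  q_5=1·10+7=17
a_6=2:  p_6=2·199+117=515,  q_6=2·17+10=44
…
a_8=1:  p_8=1·1229+515=1744,  q_8=1·105+44=149
a_9=22:  p_9=22·1744+1229=39597,  q_9=22·149+105=3383
a_10=1:  p_10=1·39597+1744=41341,  q_10=1·3383+149=3532
a_11=2:  p_11=2·41341+39597=122279,  q_11=2·3532+3383=10447
a_12=2:  p_12=2·122279+41341=285899,  q_12=2·10447+3532=24426
a_13=1:  p_13=1·285899+122279=408178,  q_13=1·24426+10447=34873
a_14=1:  p_14=1·408178+285899=694077,  q_14=1·34873+24426=59299
a_15=2:  p_15=2·694077+408178=1796332,  q_15=2·59299+34873=153471
a_16=2:  p_16=2·1796332+694077=4286741,  q_16=2·153471+59299=366241
a_17=1:  p_17=1·4286741+1796332=6083073,  q_17=1·366241+153471=519712
→ (6083073, 519712).  Check: 6083073²=37003777123329, 137·519712²=37003777123328, difference 1.

6083073 519712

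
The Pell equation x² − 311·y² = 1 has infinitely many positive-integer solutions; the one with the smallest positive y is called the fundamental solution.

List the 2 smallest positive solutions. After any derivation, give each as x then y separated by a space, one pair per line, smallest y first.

√311 → a₀=17, period (1,1,1,2,1,…,1,1,34); ℓ=16 even so k=15
k=0  a_k=17  p_k/q_k = 17/1
…
k=3  a_k=1  p_k/q_k = 53/3
k=4  a_k=2  p_k/q_k = 141/8
…
k=11  a_k=1  p_k/q_k = 1594239/90401
k=12  a_k=2  p_k/q_k = 4565134/258865
…
k=14  a_k=1  p_k/q_k = 10724507/608131
k=15  a_k=1  p_k/q_k = 16883880/957397
fundamental: x₁=16883880, y₁=957397  (since 285065403854400 − 311·916609015609 = 1)
(x_2, y_2) = (16883880·16883880 + 311·957397·957397, 16883880·957397 + 957397·16883880) = (570130807708799, 32329152120720)

16883880 957397
570130807708799 32329152120720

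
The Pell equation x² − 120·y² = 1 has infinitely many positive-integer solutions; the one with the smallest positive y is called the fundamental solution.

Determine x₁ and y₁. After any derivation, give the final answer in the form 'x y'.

√120 = [10; 1,20, …], period ℓ=2 (even) → k=1
i=0: a=10 ⇒ p=10, q=1
i=1: a=1 ⇒ p=11, q=1
fundamental: x₁=11, y₁=1  (since 121 − 120·1 = 1)

11 1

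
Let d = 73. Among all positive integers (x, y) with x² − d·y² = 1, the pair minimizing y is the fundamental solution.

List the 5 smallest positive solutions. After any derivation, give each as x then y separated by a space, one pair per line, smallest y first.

2281249 267000
10408194000001 1218186966000
47487364308614281249 5557975596000801000
216661004683313632776000001 25358252540801244373932000
988515400545561595548925838281249 115696976500895037877980001335000

[8; 1,1,5,5,1,1,16] for √73; ℓ=7 ⇒ convergent index 13
a_0=8:  p_0=8·1+0=8,  q_0=8·0+1=1
…
a_3=5:  p_3=5·17+9=94,  q_3=5·2+1=11
…
a_12=1:  p_12=1·1040241+200767=1241008,  q_12=1·121751+23498=145249
a_13=1:  p_13=1·1241008+1040241=2281249,  q_13=1·145249+121751=267000
fundamental: x₁=2281249, y₁=267000  (since 5204097000001 − 73·71289000000 = 1)
(x_2, y_2) = (2281249·2281249 + 73·267000·267000, 2281249·267000 + 267000·2281249) = (10408194000001, 1218186966000)
(x_3, y_3) = (2281249·10408194000001 + 73·267000·1218186966000, 2281249·1218186966000 + 267000·10408194000001) = (47487364308614281249, 5557975596000801000)
(x_4, y_4) = (2281249·47487364308614281249 + 73·267000·5557975596000801000, 2281249·5557975596000801000 + 267000·47487364308614281249) = (216661004683313632776000001, 25358252540801244373932000)
(x_5, y_5) = (2281249·216661004683313632776000001 + 73·267000·25358252540801244373932000, 2281249·25358252540801244373932000 + 267000·216661004683313632776000001) = (988515400545561595548925838281249, 115696976500895037877980001335000)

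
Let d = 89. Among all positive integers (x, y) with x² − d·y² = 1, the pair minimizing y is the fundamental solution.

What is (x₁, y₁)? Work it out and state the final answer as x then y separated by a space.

500001 53000

√89 = [9; 2,3,3,2,18, …], period ℓ=5 (odd) → k=9
k=0  a_k=9  p_k/q_k = 9/1
k=1  a_k=2  p_k/q_k = 19/2
k=2  a_k=3  p_k/q_k = 66/7
…
k=8  a_k=3  p_k/q_k = 216991/23001
k=9  a_k=2  p_k/q_k = 500001/53000
(x₁, y₁) = (500001, 53000);  500001² − 89·53000² = 1 ✓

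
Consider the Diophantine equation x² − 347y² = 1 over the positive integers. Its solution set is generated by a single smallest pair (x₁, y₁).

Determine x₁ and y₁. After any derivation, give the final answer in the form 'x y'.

√347 = [18; 1,1,1,2,4,…,1,1,36, …], period ℓ=14 (even) → k=13
step 0: (18, 1)  from 18·(1,0) + (0,1)
step 1: (19, 1)  from 1·(18,1) + (1,0)
…
step 4: (149, 8)  from 2·(56,3) + (37,2)
step 5: (652, 35)  from 4·(149,8) + (56,3)
step 6: (801, 43)  from 1·(652,35) + (149,8)
step 7: (14269, 766)  from 17·(801,43) + (652,35)
…
step 9: (74549, 4002)  from 4·(15070,809) + (14269,766)
step 10: (164168, 8813)  from 2·(74549,4002) + (15070,809)
step 11: (238717, 12815)  from 1·(164168,8813) + (74549,4002)
step 12: (402885, 21628)  from 1·(238717,12815) + (164168,8813)
step 13: (641602, 34443)  from 1·(402885,21628) + (238717,12815)
→ (641602, 34443).  Check: 641602²=411653126404, 347·34443²=411653126403, difference 1.

641602 34443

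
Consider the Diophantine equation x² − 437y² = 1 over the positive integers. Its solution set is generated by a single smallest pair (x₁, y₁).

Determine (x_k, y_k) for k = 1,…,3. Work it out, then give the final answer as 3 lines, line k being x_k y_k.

d=437: √d = [20; 1,9,2,9,1,40] (ℓ=6, even), read p_5/q_5
i=0: a=20 ⇒ p=20, q=1
i=1: a=1 ⇒ p=21, q=1
…
i=4: a=9 ⇒ p=4160, q=199
i=5: a=1 ⇒ p=4599, q=220
→ (4599, 220).  Check: 4599²=21150801, 437·220²=21150800, difference 1.
(x_2, y_2) = (4599·4599 + 437·220·220, 4599·220 + 220·4599) = (42301601, 2023560)
(x_3, y_3) = (4599·42301601 + 437·220·2023560, 4599·2023560 + 220·42301601) = (389090121399, 18612704660)

4599 220
42301601 2023560
389090121399 18612704660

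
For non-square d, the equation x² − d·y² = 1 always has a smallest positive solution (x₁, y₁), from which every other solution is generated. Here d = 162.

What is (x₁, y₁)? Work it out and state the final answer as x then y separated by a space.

19601 1540

[12; 1,2,1,2,12,2,1,2,1,24] for √162; ℓ=10 ⇒ convergent index 9
k=0  a_k=12  p_k/q_k = 12/1
k=1  a_k=1  p_k/q_k = 13/1
…
k=7  a_k=1  p_k/q_k = 5333/419
k=8  a_k=2  p_k/q_k = 14268/1121
k=9  a_k=1  p_k/q_k = 19601/1540
fundamental: x₁=19601, y₁=1540  (since 384199201 − 162·2371600 = 1)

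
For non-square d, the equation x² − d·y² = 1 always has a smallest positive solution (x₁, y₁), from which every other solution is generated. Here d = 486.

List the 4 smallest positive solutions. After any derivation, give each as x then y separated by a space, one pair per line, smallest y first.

485 22
470449 21340
456335045 20699778
442644523201 20078763320

√486 = [22; 22,44, …], period ℓ=2 (even) → k=1
i=0: a=22 ⇒ p=22, q=1
i=1: a=22 ⇒ p=485, q=22
(x₁, y₁) = (485, 22);  485² − 486·22² = 1 ✓
(485+22√486)^2 = 470449 + 21340√486
(485+22√486)^3 = 456335045 + 20699778√486
(485+22√486)^4 = 442644523201 + 20078763320√486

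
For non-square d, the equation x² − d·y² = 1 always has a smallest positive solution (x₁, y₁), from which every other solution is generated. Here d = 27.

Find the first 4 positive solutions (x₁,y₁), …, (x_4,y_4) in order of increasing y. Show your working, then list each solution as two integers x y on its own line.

26 5
1351 260
70226 13515
3650401 702520

[5; 5,10] for √27; ℓ=2 ⇒ convergent index 1
step 0: (5, 1)  from 5·(1,0) + (0,1)
step 1: (26, 5)  from 5·(5,1) + (1,0)
fundamental: x₁=26, y₁=5  (since 676 − 27·25 = 1)
(26+5√27)^2 = 1351 + 260√27
(26+5√27)^3 = 70226 + 13515√27
(26+5√27)^4 = 3650401 + 702520√27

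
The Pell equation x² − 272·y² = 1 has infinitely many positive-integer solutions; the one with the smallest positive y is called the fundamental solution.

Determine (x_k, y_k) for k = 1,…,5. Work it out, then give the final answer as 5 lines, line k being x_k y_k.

d=272: √d = [16; 2,32] (ℓ=2, even), read p_1/q_1
a_0=16:  p_0=16·1+0=16,  q_0=16·0+1=1
a_1=2:  p_1=2·16+1=33,  q_1=2·1+0=2
(x₁, y₁) = (33, 2);  33² − 272·2² = 1 ✓
n=2: (33,2)∘(33,2) = (33·33+272·2·2, 33·2+2·33) = (2177,132)
n=3: (2177,132)∘(33,2) = (33·2177+272·2·132, 33·132+2·2177) = (143649,8710)
n=4: (143649,8710)∘(33,2) = (33·143649+272·2·8710, 33·8710+2·143649) = (9478657,574728)
n=5: (9478657,574728)∘(33,2) = (33·9478657+272·2·574728, 33·574728+2·9478657) = (625447713,37923338)

33 2
2177 132
143649 8710
9478657 574728
625447713 37923338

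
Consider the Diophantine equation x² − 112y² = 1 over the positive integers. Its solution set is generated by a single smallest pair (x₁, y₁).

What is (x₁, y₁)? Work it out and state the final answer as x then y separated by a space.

[10; 1,1,2,1,1,20] for √112; ℓ=6 ⇒ convergent index 5
a_0=10:  p_0=10·1+0=10,  q_0=10·0+1=1
…
a_2=1:  p_2=1·11+10=21,  q_2=1·1+1=2
…
a_4=1:  p_4=1·53+21=74,  q_4=1·5+2=7
a_5=1:  p_5=1·74+53=127,  q_5=1·7+5=12
fundamental: x₁=127, y₁=12  (since 16129 − 112·144 = 1)

127 12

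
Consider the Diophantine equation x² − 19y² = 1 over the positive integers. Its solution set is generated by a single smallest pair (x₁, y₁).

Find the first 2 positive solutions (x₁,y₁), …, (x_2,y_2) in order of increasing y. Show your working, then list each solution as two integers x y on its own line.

170 39
57799 13260

√19 = [4; 2,1,3,1,2,8, …], period ℓ=6 (even) → k=5
step 0: (4, 1)  from 4·(1,0) + (0,1)
step 1: (9, 2)  from 2·(4,1) + (1,0)
step 2: (13, 3)  from 1·(9,2) + (4,1)
step 3: (48, 11)  from 3·(13,3) + (9,2)
step 4: (61, 14)  from 1·(48,11) + (13,3)
step 5: (170, 39)  from 2·(61,14) + (48,11)
→ (170, 39).  Check: 170²=28900, 19·39²=28899, difference 1.
n=2: (170,39)∘(170,39) = (170·170+19·39·39, 170·39+39·170) = (57799,13260)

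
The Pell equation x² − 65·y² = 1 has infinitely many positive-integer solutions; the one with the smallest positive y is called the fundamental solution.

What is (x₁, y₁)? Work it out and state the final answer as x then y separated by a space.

[8; 16] for √65; ℓ=1 ⇒ convergent index 1
k=0  a_k=8  p_k/q_k = 8/1
k=1  a_k=16  p_k/q_k = 129/16
fundamental: x₁=129, y₁=16  (since 16641 − 65·256 = 1)

129 16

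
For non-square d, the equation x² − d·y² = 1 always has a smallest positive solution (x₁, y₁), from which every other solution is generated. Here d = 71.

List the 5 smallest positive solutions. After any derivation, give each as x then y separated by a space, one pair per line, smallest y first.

√71 = [8; 2,2,1,7,1,2,2,16, …], period ℓ=8 (even) → k=7
step 0: (8, 1)  from 8·(1,0) + (0,1)
step 1: (17, 2)  from 2·(8,1) + (1,0)
…
step 3: (59, 7)  from 1·(42,5) + (17,2)
…
step 5: (514, 61)  from 1·(455,54) + (59,7)
step 6: (1483, 176)  from 2·(514,61) + (455,54)
step 7: (3480, 413)  from 2·(1483,176) + (514,61)
(x₁, y₁) = (3480, 413);  3480² − 71·413² = 1 ✓
(3480+413√71)^2 = 24220799 + 2874480√71
(3480+413√71)^3 = 168576757560 + 20006380387√71
(3480+413√71)^4 = 1173294208396801 + 139244404619040√71
(3480+413√71)^5 = 8166127521864977400 + 969141036142138013√71

3480 413
24220799 2874480
168576757560 20006380387
1173294208396801 139244404619040
8166127521864977400 969141036142138013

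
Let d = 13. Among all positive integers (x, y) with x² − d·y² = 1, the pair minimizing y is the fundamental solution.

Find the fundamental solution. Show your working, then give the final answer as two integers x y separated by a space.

[3; 1,1,1,1,6] for √13; ℓ=5 ⇒ convergent index 9
k=0  a_k=3  p_k/q_k = 3/1
k=1  a_k=1  p_k/q_k = 4/1
k=2  a_k=1  p_k/q_k = 7/2
k=3  a_k=1  p_k/q_k = 11/3
k=4  a_k=1  p_k/q_k = 18/5
k=5  a_k=6  p_k/q_k = 119/33
k=6  a_k=1  p_k/q_k = 137/38
…
k=8  a_k=1  p_k/q_k = 393/109
k=9  a_k=1  p_k/q_k = 649/180
→ (649, 180).  Check: 649²=421201, 13·180²=421200, difference 1.

649 180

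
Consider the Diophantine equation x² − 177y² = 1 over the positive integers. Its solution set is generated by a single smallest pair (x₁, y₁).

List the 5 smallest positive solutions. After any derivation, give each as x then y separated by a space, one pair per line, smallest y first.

62423 4692
7793261857 585777432
972957569736599 73131969270780
121469860743542176897 9130233834994022448
15165026233415309047146263 1139873173290531757272228

d=177: √d = [13; 3,3,2,8,2,3,3,26] (ℓ=8, even), read p_7/q_7
step 0: (13, 1)  from 13·(1,0) + (0,1)
…
step 2: (133, 10)  from 3·(40,3) + (13,1)
…
step 6: (18985, 1427)  from 3·(5468,411) + (2581,194)
step 7: (62423, 4692)  from 3·(18985,1427) + (5468,411)
(x₁, y₁) = (62423, 4692);  62423² − 177·4692² = 1 ✓
k=2:  x_2 = 62423·62423+177·4692·4692 = 7793261857,  y_2 = 62423·4692+4692·62423 = 585777432
k=3:  x_3 = 62423·7793261857+177·4692·585777432 = 972957569736599,  y_3 = 62423·585777432+4692·7793261857 = 73131969270780
k=4:  x_4 = 62423·972957569736599+177·4692·73131969270780 = 121469860743542176897,  y_4 = 62423·73131969270780+4692·972957569736599 = 9130233834994022448
k=5:  x_5 = 62423·121469860743542176897+177·4692·9130233834994022448 = 15165026233415309047146263,  y_5 = 62423·9130233834994022448+4692·121469860743542176897 = 1139873173290531757272228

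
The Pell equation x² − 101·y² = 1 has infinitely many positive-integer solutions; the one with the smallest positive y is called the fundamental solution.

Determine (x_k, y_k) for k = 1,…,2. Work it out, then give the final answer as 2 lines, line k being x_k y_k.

√101 = [10; 20, …], period ℓ=1 (odd) → k=1
i=0: a=10 ⇒ p=10, q=1
i=1: a=20 ⇒ p=201, q=20
fundamental: x₁=201, y₁=20  (since 40401 − 101·400 = 1)
(201+20√101)^2 = 80801 + 8040√101

201 20
80801 8040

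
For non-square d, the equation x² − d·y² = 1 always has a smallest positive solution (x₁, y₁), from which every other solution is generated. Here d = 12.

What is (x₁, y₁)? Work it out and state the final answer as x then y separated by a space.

√12 = [3; 2,6, …], period ℓ=2 (even) → k=1
i=0: a=3 ⇒ p=3, q=1
i=1: a=2 ⇒ p=7, q=2
(x₁, y₁) = (7, 2);  7² − 12·2² = 1 ✓

7 2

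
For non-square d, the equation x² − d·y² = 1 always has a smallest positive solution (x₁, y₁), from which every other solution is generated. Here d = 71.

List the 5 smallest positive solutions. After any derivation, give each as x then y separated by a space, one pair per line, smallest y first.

3480 413
24220799 2874480
168576757560 20006380387
1173294208396801 139244404619040
8166127521864977400 969141036142138013

√71 = [8; 2,2,1,7,1,2,2,16, …], period ℓ=8 (even) → k=7
k=0  a_k=8  p_k/q_k = 8/1
…
k=2  a_k=2  p_k/q_k = 42/5
…
k=5  a_k=1  p_k/q_k = 514/61
k=6  a_k=2  p_k/q_k = 1483/176
k=7  a_k=2  p_k/q_k = 3480/413
(x₁, y₁) = (3480, 413);  3480² − 71·413² = 1 ✓
k=2:  x_2 = 3480·3480+71·413·413 = 24220799,  y_2 = 3480·413+413·3480 = 2874480
k=3:  x_3 = 3480·24220799+71·413·2874480 = 168576757560,  y_3 = 3480·2874480+413·24220799 = 20006380387
k=4:  x_4 = 3480·168576757560+71·413·20006380387 = 1173294208396801,  y_4 = 3480·20006380387+413·168576757560 = 139244404619040
k=5:  x_5 = 3480·1173294208396801+71·413·139244404619040 = 8166127521864977400,  y_5 = 3480·139244404619040+413·1173294208396801 = 969141036142138013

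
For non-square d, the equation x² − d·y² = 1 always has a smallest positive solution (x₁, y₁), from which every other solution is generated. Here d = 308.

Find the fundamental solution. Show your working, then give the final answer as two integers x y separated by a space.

d=308: √d = [17; 1,1,4,1,1,34] (ℓ=6, even), read p_5/q_5
step 0: (17, 1)  from 17·(1,0) + (0,1)
step 1: (18, 1)  from 1·(17,1) + (1,0)
step 2: (35, 2)  from 1·(18,1) + (17,1)
…
step 4: (193, 11)  from 1·(158,9) + (35,2)
step 5: (351, 20)  from 1·(193,11) + (158,9)
fundamental: x₁=351, y₁=20  (since 123201 − 308·400 = 1)

351 20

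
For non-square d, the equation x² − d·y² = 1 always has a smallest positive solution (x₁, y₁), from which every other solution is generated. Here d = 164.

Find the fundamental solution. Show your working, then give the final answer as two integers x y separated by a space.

2049 160

d=164: √d = [12; 1,4,6,4,1,24] (ℓ=6, even), read p_5/q_5
k=0  a_k=12  p_k/q_k = 12/1
k=1  a_k=1  p_k/q_k = 13/1
k=2  a_k=4  p_k/q_k = 64/5
k=3  a_k=6  p_k/q_k = 397/31
k=4  a_k=4  p_k/q_k = 1652/129
k=5  a_k=1  p_k/q_k = 2049/160
fundamental: x₁=2049, y₁=160  (since 4198401 − 164·25600 = 1)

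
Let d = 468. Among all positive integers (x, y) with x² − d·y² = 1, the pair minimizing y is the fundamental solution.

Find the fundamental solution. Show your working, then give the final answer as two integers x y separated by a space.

649 30

√468 = [21; 1,1,1,2,1,1,1,42, …], period ℓ=8 (even) → k=7
k=0  a_k=21  p_k/q_k = 21/1
…
k=3  a_k=1  p_k/q_k = 65/3
k=4  a_k=2  p_k/q_k = 173/8
…
k=6  a_k=1  p_k/q_k = 411/19
k=7  a_k=1  p_k/q_k = 649/30
fundamental: x₁=649, y₁=30  (since 421201 − 468·900 = 1)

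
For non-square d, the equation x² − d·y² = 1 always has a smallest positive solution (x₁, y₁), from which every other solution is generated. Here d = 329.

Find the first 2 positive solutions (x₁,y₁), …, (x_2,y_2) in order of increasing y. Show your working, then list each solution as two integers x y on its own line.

2376415 131016
11294696504449 622696775280

√329 = [18; 7,4,2,1,1,4,1,1,2,4,7,36, …], period ℓ=12 (even) → k=11
k=0  a_k=18  p_k/q_k = 18/1
…
k=2  a_k=4  p_k/q_k = 526/29
k=3  a_k=2  p_k/q_k = 1179/65
…
k=7  a_k=1  p_k/q_k = 16125/889
…
k=9  a_k=2  p_k/q_k = 74857/4127
k=10  a_k=4  p_k/q_k = 328794/18127
k=11  a_k=7  p_k/q_k = 2376415/131016
(x₁, y₁) = (2376415, 131016);  2376415² − 329·131016² = 1 ✓
n=2: (2376415,131016)∘(2376415,131016) = (2376415·2376415+329·131016·131016, 2376415·131016+131016·2376415) = (11294696504449,622696775280)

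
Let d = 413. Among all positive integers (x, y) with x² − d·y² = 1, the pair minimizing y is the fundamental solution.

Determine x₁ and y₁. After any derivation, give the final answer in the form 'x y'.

√413 = [20; 3,9,1,4,1,9,3,40, …], period ℓ=8 (even) → k=7
k=0  a_k=20  p_k/q_k = 20/1
…
k=5  a_k=1  p_k/q_k = 3719/183
k=6  a_k=9  p_k/q_k = 36560/1799
k=7  a_k=3  p_k/q_k = 113399/5580
fundamental: x₁=113399, y₁=5580  (since 12859333201 − 413·31136400 = 1)

113399 5580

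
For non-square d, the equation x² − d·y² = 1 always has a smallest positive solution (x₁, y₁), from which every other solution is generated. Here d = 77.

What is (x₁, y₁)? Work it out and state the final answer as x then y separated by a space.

351 40

√77 = [8; 1,3,2,3,1,16, …], period ℓ=6 (even) → k=5
k=0  a_k=8  p_k/q_k = 8/1
k=1  a_k=1  p_k/q_k = 9/1
k=2  a_k=3  p_k/q_k = 35/4
k=3  a_k=2  p_k/q_k = 79/9
k=4  a_k=3  p_k/q_k = 272/31
k=5  a_k=1  p_k/q_k = 351/40
→ (351, 40).  Check: 351²=123201, 77·40²=123200, difference 1.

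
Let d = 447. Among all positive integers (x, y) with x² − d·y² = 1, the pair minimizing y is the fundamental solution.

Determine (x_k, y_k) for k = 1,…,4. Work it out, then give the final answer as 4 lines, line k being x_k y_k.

148 7
43807 2072
12966724 613305
3838106497 181536208

√447 = [21; 7,42, …], period ℓ=2 (even) → k=1
i=0: a=21 ⇒ p=21, q=1
i=1: a=7 ⇒ p=148, q=7
fundamental: x₁=148, y₁=7  (since 21904 − 447·49 = 1)
n=2: (148,7)∘(148,7) = (148·148+447·7·7, 148·7+7·148) = (43807,2072)
n=3: (43807,2072)∘(148,7) = (148·43807+447·7·2072, 148·2072+7·43807) = (12966724,613305)
n=4: (12966724,613305)∘(148,7) = (148·12966724+447·7·613305, 148·613305+7·12966724) = (3838106497,181536208)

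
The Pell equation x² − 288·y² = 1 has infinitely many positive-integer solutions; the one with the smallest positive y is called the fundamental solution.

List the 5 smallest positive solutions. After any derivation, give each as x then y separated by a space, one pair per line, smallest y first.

√288 = [16; 1,32, …], period ℓ=2 (even) → k=1
i=0: a=16 ⇒ p=16, q=1
i=1: a=1 ⇒ p=17, q=1
fundamental: x₁=17, y₁=1  (since 289 − 288·1 = 1)
k=2:  x_2 = 17·17+288·1·1 = 577,  y_2 = 17·1+1·17 = 34
k=3:  x_3 = 17·577+288·1·34 = 19601,  y_3 = 17·34+1·577 = 1155
k=4:  x_4 = 17·19601+288·1·1155 = 665857,  y_4 = 17·1155+1·19601 = 39236
k=5:  x_5 = 17·665857+288·1·39236 = 22619537,  y_5 = 17·39236+1·665857 = 1332869

17 1
577 34
19601 1155
665857 39236
22619537 1332869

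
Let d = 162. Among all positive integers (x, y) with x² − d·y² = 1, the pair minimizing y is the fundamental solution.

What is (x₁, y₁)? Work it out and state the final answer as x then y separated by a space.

√162 = [12; 1,2,1,2,12,2,1,2,1,24, …], period ℓ=10 (even) → k=9
i=0: a=12 ⇒ p=12, q=1
i=1: a=1 ⇒ p=13, q=1
i=2: a=2 ⇒ p=38, q=3
i=3: a=1 ⇒ p=51, q=4
…
i=6: a=2 ⇒ p=3602, q=283
i=7: a=1 ⇒ p=5333, q=419
i=8: a=2 ⇒ p=14268, q=1121
i=9: a=1 ⇒ p=19601, q=1540
→ (19601, 1540).  Check: 19601²=384199201, 162·1540²=384199200, difference 1.

19601 1540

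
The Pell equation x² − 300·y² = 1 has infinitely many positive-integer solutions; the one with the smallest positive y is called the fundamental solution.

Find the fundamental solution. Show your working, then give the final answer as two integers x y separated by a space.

d=300: √d = [17; 3,8,3,34] (ℓ=4, even), read p_3/q_3
a_0=17:  p_0=17·1+0=17,  q_0=17·0+1=1
…
a_2=8:  p_2=8·52+17=433,  q_2=8·3+1=25
a_3=3:  p_3=3·433+52=1351,  q_3=3·25+3=78
fundamental: x₁=1351, y₁=78  (since 1825201 − 300·6084 = 1)

1351 78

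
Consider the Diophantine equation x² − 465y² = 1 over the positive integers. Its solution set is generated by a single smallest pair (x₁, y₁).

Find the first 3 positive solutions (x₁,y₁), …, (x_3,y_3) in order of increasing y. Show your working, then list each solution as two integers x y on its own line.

√465 = [21; 1,1,3,2,2,2,3,1,1,42, …], period ℓ=10 (even) → k=9
a_0=21:  p_0=21·1+0=21,  q_0=21·0+1=1
a_1=1:  p_1=1·21+1=22,  q_1=1·1+0=1
a_2=1:  p_2=1·22+21=43,  q_2=1·1+1=2
a_3=3:  p_3=3·43+22=151,  q_3=3·2+1=7
a_4=2:  p_4=2·151+43=345,  q_4=2·7+2=16
…
a_6=2:  p_6=2·841+345=2027,  q_6=2·39+16=94
…
a_8=1:  p_8=1·6922+2027=8949,  q_8=1·321+94=415
a_9=1:  p_9=1·8949+6922=15871,  q_9=1·415+321=736
(x₁, y₁) = (15871, 736);  15871² − 465·736² = 1 ✓
(x_2, y_2) = (15871·15871 + 465·736·736, 15871·736 + 736·15871) = (503777281, 23362112)
(x_3, y_3) = (15871·503777281 + 465·736·23362112, 15871·23362112 + 736·503777281) = (15990898437631, 741560158368)

15871 736
503777281 23362112
15990898437631 741560158368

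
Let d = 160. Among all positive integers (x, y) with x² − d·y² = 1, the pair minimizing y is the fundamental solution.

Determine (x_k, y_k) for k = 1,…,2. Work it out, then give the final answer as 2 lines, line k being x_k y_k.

√160 → a₀=12, period (1,1,1,5,1,1,1,24); ℓ=8 even so k=7
a_0=12:  p_0=12·1+0=12,  q_0=12·0+1=1
…
a_2=1:  p_2=1·13+12=25,  q_2=1·1+1=2
…
a_5=1:  p_5=1·215+38=253,  q_5=1·17+3=20
a_6=1:  p_6=1·253+215=468,  q_6=1·20+17=37
a_7=1:  p_7=1·468+253=721,  q_7=1·37+20=57
(x₁, y₁) = (721, 57);  721² − 160·57² = 1 ✓
k=2:  x_2 = 721·721+160·57·57 = 1039681,  y_2 = 721·57+57·721 = 82194

721 57
1039681 82194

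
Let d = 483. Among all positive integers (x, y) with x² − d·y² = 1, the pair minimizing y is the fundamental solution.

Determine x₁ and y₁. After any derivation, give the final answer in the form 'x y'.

22 1

[21; 1,42] for √483; ℓ=2 ⇒ convergent index 1
a_0=21:  p_0=21·1+0=21,  q_0=21·0+1=1
a_1=1:  p_1=1·21+1=22,  q_1=1·1+0=1
fundamental: x₁=22, y₁=1  (since 484 − 483·1 = 1)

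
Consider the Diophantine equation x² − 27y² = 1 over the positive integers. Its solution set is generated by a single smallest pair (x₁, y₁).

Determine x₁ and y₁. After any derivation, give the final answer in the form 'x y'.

26 5

d=27: √d = [5; 5,10] (ℓ=2, even), read p_1/q_1
i=0: a=5 ⇒ p=5, q=1
i=1: a=5 ⇒ p=26, q=5
fundamental: x₁=26, y₁=5  (since 676 − 27·25 = 1)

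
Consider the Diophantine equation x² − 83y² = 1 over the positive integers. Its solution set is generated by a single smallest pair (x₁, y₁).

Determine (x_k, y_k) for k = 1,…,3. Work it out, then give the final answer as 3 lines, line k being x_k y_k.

√83 → a₀=9, period (9,18); ℓ=2 even so k=1
a_0=9:  p_0=9·1+0=9,  q_0=9·0+1=1
a_1=9:  p_1=9·9+1=82,  q_1=9·1+0=9
→ (82, 9).  Check: 82²=6724, 83·9²=6723, difference 1.
n=2: (82,9)∘(82,9) = (82·82+83·9·9, 82·9+9·82) = (13447,1476)
n=3: (13447,1476)∘(82,9) = (82·13447+83·9·1476, 82·1476+9·13447) = (2205226,242055)

82 9
13447 1476
2205226 242055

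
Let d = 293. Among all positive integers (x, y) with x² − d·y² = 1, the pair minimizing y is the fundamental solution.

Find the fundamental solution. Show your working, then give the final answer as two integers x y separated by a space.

12320649 719780

√293 → a₀=17, period (8,1,1,8,34); ℓ=5 odd so k=9
step 0: (17, 1)  from 17·(1,0) + (0,1)
…
step 2: (154, 9)  from 1·(137,8) + (17,1)
step 3: (291, 17)  from 1·(154,9) + (137,8)
…
step 7: (764593, 44668)  from 1·(679914,39721) + (84679,4947)
step 8: (1444507, 84389)  from 1·(764593,44668) + (679914,39721)
step 9: (12320649, 719780)  from 8·(1444507,84389) + (764593,44668)
(x₁, y₁) = (12320649, 719780);  12320649² − 293·719780² = 1 ✓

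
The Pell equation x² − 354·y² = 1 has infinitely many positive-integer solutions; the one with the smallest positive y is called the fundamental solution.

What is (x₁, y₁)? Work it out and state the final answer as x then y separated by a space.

258065 13716

[18; 1,4,2,2,18,2,2,4,1,36] for √354; ℓ=10 ⇒ convergent index 9
k=0  a_k=18  p_k/q_k = 18/1
…
k=4  a_k=2  p_k/q_k = 508/27
…
k=7  a_k=2  p_k/q_k = 47771/2539
k=8  a_k=4  p_k/q_k = 210294/11177
k=9  a_k=1  p_k/q_k = 258065/13716
(x₁, y₁) = (258065, 13716);  258065² − 354·13716² = 1 ✓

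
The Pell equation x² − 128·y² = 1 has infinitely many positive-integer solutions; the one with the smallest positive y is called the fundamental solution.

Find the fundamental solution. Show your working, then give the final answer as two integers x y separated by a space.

√128 → a₀=11, period (3,5,3,22); ℓ=4 even so k=3
a_0=11:  p_0=11·1+0=11,  q_0=11·0+1=1
a_1=3:  p_1=3·11+1=34,  q_1=3·1+0=3
a_2=5:  p_2=5·34+11=181,  q_2=5·3+1=16
a_3=3:  p_3=3·181+34=577,  q_3=3·16+3=51
→ (577, 51).  Check: 577²=332929, 128·51²=332928, difference 1.

577 51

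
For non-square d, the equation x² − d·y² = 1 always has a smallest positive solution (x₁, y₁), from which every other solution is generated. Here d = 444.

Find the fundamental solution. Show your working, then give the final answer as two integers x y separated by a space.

295 14

[21; 14,42] for √444; ℓ=2 ⇒ convergent index 1
step 0: (21, 1)  from 21·(1,0) + (0,1)
step 1: (295, 14)  from 14·(21,1) + (1,0)
fundamental: x₁=295, y₁=14  (since 87025 − 444·196 = 1)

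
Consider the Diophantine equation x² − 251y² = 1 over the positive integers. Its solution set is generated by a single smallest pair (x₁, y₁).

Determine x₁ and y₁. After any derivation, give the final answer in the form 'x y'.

3674890 231957

√251 = [15; 1,5,2,1,2,…,5,1,30, …], period ℓ=14 (even) → k=13
step 0: (15, 1)  from 15·(1,0) + (0,1)
…
step 2: (95, 6)  from 5·(16,1) + (15,1)
step 3: (206, 13)  from 2·(95,6) + (16,1)
…
step 6: (1917, 121)  from 2·(808,51) + (301,19)
step 7: (29563, 1866)  from 15·(1917,121) + (808,51)
…
step 10: (212692, 13425)  from 1·(151649,9572) + (61043,3853)
step 11: (577033, 36422)  from 2·(212692,13425) + (151649,9572)
step 12: (3097857, 195535)  from 5·(577033,36422) + (212692,13425)
step 13: (3674890, 231957)  from 1·(3097857,195535) + (577033,36422)
fundamental: x₁=3674890, y₁=231957  (since 13504816512100 − 251·53804049849 = 1)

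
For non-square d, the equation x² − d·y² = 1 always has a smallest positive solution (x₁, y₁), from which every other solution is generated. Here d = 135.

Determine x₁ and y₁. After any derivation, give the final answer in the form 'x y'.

√135 = [11; 1,1,1,1,1,1,1,22, …], period ℓ=8 (even) → k=7
i=0: a=11 ⇒ p=11, q=1
i=1: a=1 ⇒ p=12, q=1
…
i=3: a=1 ⇒ p=35, q=3
…
i=6: a=1 ⇒ p=151, q=13
i=7: a=1 ⇒ p=244, q=21
(x₁, y₁) = (244, 21);  244² − 135·21² = 1 ✓

244 21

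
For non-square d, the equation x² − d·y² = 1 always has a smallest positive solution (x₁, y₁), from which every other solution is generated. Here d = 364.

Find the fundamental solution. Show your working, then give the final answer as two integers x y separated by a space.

[19; 12,1,2,3,1,8,1,3,2,1,12,38] for √364; ℓ=12 ⇒ convergent index 11
step 0: (19, 1)  from 19·(1,0) + (0,1)
step 1: (229, 12)  from 12·(19,1) + (1,0)
step 2: (248, 13)  from 1·(229,12) + (19,1)
…
step 4: (2423, 127)  from 3·(725,38) + (248,13)
…
step 6: (27607, 1447)  from 8·(3148,165) + (2423,127)
…
step 10: (390371, 20461)  from 1·(270499,14178) + (119872,6283)
step 11: (4954951, 259710)  from 12·(390371,20461) + (270499,14178)
(x₁, y₁) = (4954951, 259710);  4954951² − 364·259710² = 1 ✓

4954951 259710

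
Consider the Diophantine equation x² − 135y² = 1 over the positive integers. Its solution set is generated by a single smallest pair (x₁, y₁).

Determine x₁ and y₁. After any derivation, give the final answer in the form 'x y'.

244 21

√135 = [11; 1,1,1,1,1,1,1,22, …], period ℓ=8 (even) → k=7
k=0  a_k=11  p_k/q_k = 11/1
k=1  a_k=1  p_k/q_k = 12/1
k=2  a_k=1  p_k/q_k = 23/2
k=3  a_k=1  p_k/q_k = 35/3
k=4  a_k=1  p_k/q_k = 58/5
…
k=6  a_k=1  p_k/q_k = 151/13
k=7  a_k=1  p_k/q_k = 244/21
→ (244, 21).  Check: 244²=59536, 135·21²=59535, difference 1.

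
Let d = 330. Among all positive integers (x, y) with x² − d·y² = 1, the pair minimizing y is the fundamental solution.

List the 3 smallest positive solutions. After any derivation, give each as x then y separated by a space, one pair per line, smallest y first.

109 6
23761 1308
5179789 285138

√330 → a₀=18, period (6,36); ℓ=2 even so k=1
step 0: (18, 1)  from 18·(1,0) + (0,1)
step 1: (109, 6)  from 6·(18,1) + (1,0)
→ (109, 6).  Check: 109²=11881, 330·6²=11880, difference 1.
n=2: (109,6)∘(109,6) = (109·109+330·6·6, 109·6+6·109) = (23761,1308)
n=3: (23761,1308)∘(109,6) = (109·23761+330·6·1308, 109·1308+6·23761) = (5179789,285138)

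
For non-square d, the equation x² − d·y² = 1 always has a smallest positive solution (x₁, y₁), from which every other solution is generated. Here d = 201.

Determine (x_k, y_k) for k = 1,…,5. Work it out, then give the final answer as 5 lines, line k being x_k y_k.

√201 → a₀=14, period (5,1,1,1,2,…,1,5,28); ℓ=14 even so k=13
a_0=14:  p_0=14·1+0=14,  q_0=14·0+1=1
a_1=5:  p_1=5·14+1=71,  q_1=5·1+0=5
a_2=1:  p_2=1·71+14=85,  q_2=1·5+1=6
a_3=1:  p_3=1·85+71=156,  q_3=1·6+5=11
a_4=1:  p_4=1·156+85=241,  q_4=1·11+6=17
a_5=2:  p_5=2·241+156=638,  q_5=2·17+11=45
a_6=1:  p_6=1·638+241=879,  q_6=1·45+17=62
…
a_8=1:  p_8=1·7670+879=8549,  q_8=1·541+62=603
…
a_11=1:  p_11=1·33317+24768=58085,  q_11=1·2350+1747=4097
a_12=1:  p_12=1·58085+33317=91402,  q_12=1·4097+2350=6447
a_13=5:  p_13=5·91402+58085=515095,  q_13=5·6447+4097=36332
fundamental: x₁=515095, y₁=36332  (since 265322859025 − 201·1320014224 = 1)
n=2: (515095,36332)∘(515095,36332) = (515095·515095+201·36332·36332, 515095·36332+36332·515095) = (530645718049,37428863080)
n=3: (530645718049,37428863080)∘(515095,36332) = (515095·530645718049+201·36332·37428863080, 515095·37428863080+36332·530645718049) = (546665912276384215,38558840456348868)
n=4: (546665912276384215,38558840456348868)∘(515095,36332) = (515095·546665912276384215+201·36332·38558840456348868, 515095·38558840456348868+36332·546665912276384215) = (563169756167477608732801,39722931849688611461840)
n=5: (563169756167477608732801,39722931849688611461840)∘(515095,36332) = (515095·563169756167477608732801+201·36332·39722931849688611461840, 515095·39722931849688611461840+36332·563169756167477608732801) = (580171851105627091828167877975,40922167162192151801416600732)

515095 36332
530645718049 37428863080
546665912276384215 38558840456348868
563169756167477608732801 39722931849688611461840
580171851105627091828167877975 40922167162192151801416600732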